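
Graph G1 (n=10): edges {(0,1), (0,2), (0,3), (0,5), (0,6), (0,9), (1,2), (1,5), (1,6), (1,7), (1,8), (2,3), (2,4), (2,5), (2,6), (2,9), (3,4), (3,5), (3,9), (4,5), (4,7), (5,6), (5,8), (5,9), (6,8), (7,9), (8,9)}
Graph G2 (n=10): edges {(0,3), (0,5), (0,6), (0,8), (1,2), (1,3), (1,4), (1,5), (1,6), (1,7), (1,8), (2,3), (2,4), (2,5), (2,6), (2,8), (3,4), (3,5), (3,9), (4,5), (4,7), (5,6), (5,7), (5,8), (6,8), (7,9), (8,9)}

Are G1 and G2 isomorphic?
Yes, isomorphic

The graphs are isomorphic.
One valid mapping φ: V(G1) → V(G2): 0→2, 1→8, 2→1, 3→4, 4→7, 5→5, 6→6, 7→9, 8→0, 9→3

Verify φ preserves adjacency — for each edge of G1, its image is an edge of G2:
  (0,1) → (φ(0),φ(1)) = (2,8) ∈ E(G2) ✓
  (0,2) → (φ(0),φ(2)) = (1,2) ∈ E(G2) ✓
  (0,3) → (φ(0),φ(3)) = (2,4) ∈ E(G2) ✓
  (0,5) → (φ(0),φ(5)) = (2,5) ∈ E(G2) ✓
  (0,6) → (φ(0),φ(6)) = (2,6) ∈ E(G2) ✓
  (0,9) → (φ(0),φ(9)) = (2,3) ∈ E(G2) ✓
  (1,2) → (φ(1),φ(2)) = (1,8) ∈ E(G2) ✓
  (1,5) → (φ(1),φ(5)) = (5,8) ∈ E(G2) ✓
  (1,6) → (φ(1),φ(6)) = (6,8) ∈ E(G2) ✓
  (1,7) → (φ(1),φ(7)) = (8,9) ∈ E(G2) ✓
  (1,8) → (φ(1),φ(8)) = (0,8) ∈ E(G2) ✓
  (2,3) → (φ(2),φ(3)) = (1,4) ∈ E(G2) ✓
  (2,4) → (φ(2),φ(4)) = (1,7) ∈ E(G2) ✓
  (2,5) → (φ(2),φ(5)) = (1,5) ∈ E(G2) ✓
  (2,6) → (φ(2),φ(6)) = (1,6) ∈ E(G2) ✓
  (2,9) → (φ(2),φ(9)) = (1,3) ∈ E(G2) ✓
  (3,4) → (φ(3),φ(4)) = (4,7) ∈ E(G2) ✓
  (3,5) → (φ(3),φ(5)) = (4,5) ∈ E(G2) ✓
  (3,9) → (φ(3),φ(9)) = (3,4) ∈ E(G2) ✓
  (4,5) → (φ(4),φ(5)) = (5,7) ∈ E(G2) ✓
  (4,7) → (φ(4),φ(7)) = (7,9) ∈ E(G2) ✓
  (5,6) → (φ(5),φ(6)) = (5,6) ∈ E(G2) ✓
  (5,8) → (φ(5),φ(8)) = (0,5) ∈ E(G2) ✓
  (5,9) → (φ(5),φ(9)) = (3,5) ∈ E(G2) ✓
  (6,8) → (φ(6),φ(8)) = (0,6) ∈ E(G2) ✓
  (7,9) → (φ(7),φ(9)) = (3,9) ∈ E(G2) ✓
  (8,9) → (φ(8),φ(9)) = (0,3) ∈ E(G2) ✓
All 27 edges of G1 map to edges of G2, and |E(G1)| = |E(G2)| = 27, so φ is a bijection on edges as well as vertices. Hence G1 ≅ G2.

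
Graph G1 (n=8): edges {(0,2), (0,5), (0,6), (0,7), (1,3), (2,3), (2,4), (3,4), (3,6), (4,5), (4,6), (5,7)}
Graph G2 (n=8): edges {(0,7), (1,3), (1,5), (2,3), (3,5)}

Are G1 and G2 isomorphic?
No, not isomorphic

The graphs are NOT isomorphic.

Connected components of G1: 1 component(s) with vertex sets [[0, 1, 2, 3, 4, 5, 6, 7]], sizes [8].
Connected components of G2: 4 component(s) with vertex sets [[4], [6], [0, 7], [1, 2, 3, 5]], sizes [1, 1, 2, 4].
The number of connected components (and the multiset of component sizes) is an isomorphism invariant — an isomorphism maps each component of G1 bijectively onto a component of G2. Since G1 has 1 component(s) and G2 has 4, they cannot be isomorphic.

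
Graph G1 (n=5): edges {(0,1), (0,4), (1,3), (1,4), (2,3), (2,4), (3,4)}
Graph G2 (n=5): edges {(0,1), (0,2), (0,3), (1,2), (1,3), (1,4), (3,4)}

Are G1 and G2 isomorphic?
Yes, isomorphic

The graphs are isomorphic.
One valid mapping φ: V(G1) → V(G2): 0→4, 1→3, 2→2, 3→0, 4→1

Verify φ preserves adjacency — for each edge of G1, its image is an edge of G2:
  (0,1) → (φ(0),φ(1)) = (3,4) ∈ E(G2) ✓
  (0,4) → (φ(0),φ(4)) = (1,4) ∈ E(G2) ✓
  (1,3) → (φ(1),φ(3)) = (0,3) ∈ E(G2) ✓
  (1,4) → (φ(1),φ(4)) = (1,3) ∈ E(G2) ✓
  (2,3) → (φ(2),φ(3)) = (0,2) ∈ E(G2) ✓
  (2,4) → (φ(2),φ(4)) = (1,2) ∈ E(G2) ✓
  (3,4) → (φ(3),φ(4)) = (0,1) ∈ E(G2) ✓
All 7 edges of G1 map to edges of G2, and |E(G1)| = |E(G2)| = 7, so φ is a bijection on edges as well as vertices. Hence G1 ≅ G2.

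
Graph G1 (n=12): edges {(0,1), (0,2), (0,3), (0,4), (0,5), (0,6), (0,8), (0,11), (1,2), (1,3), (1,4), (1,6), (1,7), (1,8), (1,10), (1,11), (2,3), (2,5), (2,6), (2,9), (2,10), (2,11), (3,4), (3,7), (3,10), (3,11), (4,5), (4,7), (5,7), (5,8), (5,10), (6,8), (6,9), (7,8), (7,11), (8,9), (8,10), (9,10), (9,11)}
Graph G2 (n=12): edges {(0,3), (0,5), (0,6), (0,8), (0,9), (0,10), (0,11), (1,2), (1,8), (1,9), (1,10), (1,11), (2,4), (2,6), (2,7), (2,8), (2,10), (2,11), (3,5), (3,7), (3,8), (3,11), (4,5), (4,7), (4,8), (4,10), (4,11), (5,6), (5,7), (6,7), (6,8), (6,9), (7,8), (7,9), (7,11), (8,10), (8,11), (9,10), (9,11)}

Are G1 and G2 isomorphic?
Yes, isomorphic

The graphs are isomorphic.
One valid mapping φ: V(G1) → V(G2): 0→11, 1→8, 2→7, 3→2, 4→1, 5→9, 6→3, 7→10, 8→0, 9→5, 10→6, 11→4

Verify φ preserves adjacency — for each edge of G1, its image is an edge of G2:
  (0,1) → (φ(0),φ(1)) = (8,11) ∈ E(G2) ✓
  (0,2) → (φ(0),φ(2)) = (7,11) ∈ E(G2) ✓
  (0,3) → (φ(0),φ(3)) = (2,11) ∈ E(G2) ✓
  (0,4) → (φ(0),φ(4)) = (1,11) ∈ E(G2) ✓
  (0,5) → (φ(0),φ(5)) = (9,11) ∈ E(G2) ✓
  (0,6) → (φ(0),φ(6)) = (3,11) ∈ E(G2) ✓
  (0,8) → (φ(0),φ(8)) = (0,11) ∈ E(G2) ✓
  (0,11) → (φ(0),φ(11)) = (4,11) ∈ E(G2) ✓
  (1,2) → (φ(1),φ(2)) = (7,8) ∈ E(G2) ✓
  (1,3) → (φ(1),φ(3)) = (2,8) ∈ E(G2) ✓
  (1,4) → (φ(1),φ(4)) = (1,8) ∈ E(G2) ✓
  (1,6) → (φ(1),φ(6)) = (3,8) ∈ E(G2) ✓
  (1,7) → (φ(1),φ(7)) = (8,10) ∈ E(G2) ✓
  (1,8) → (φ(1),φ(8)) = (0,8) ∈ E(G2) ✓
  (1,10) → (φ(1),φ(10)) = (6,8) ∈ E(G2) ✓
  (1,11) → (φ(1),φ(11)) = (4,8) ∈ E(G2) ✓
  (2,3) → (φ(2),φ(3)) = (2,7) ∈ E(G2) ✓
  (2,5) → (φ(2),φ(5)) = (7,9) ∈ E(G2) ✓
  (2,6) → (φ(2),φ(6)) = (3,7) ∈ E(G2) ✓
  (2,9) → (φ(2),φ(9)) = (5,7) ∈ E(G2) ✓
  (2,10) → (φ(2),φ(10)) = (6,7) ∈ E(G2) ✓
  (2,11) → (φ(2),φ(11)) = (4,7) ∈ E(G2) ✓
  (3,4) → (φ(3),φ(4)) = (1,2) ∈ E(G2) ✓
  (3,7) → (φ(3),φ(7)) = (2,10) ∈ E(G2) ✓
  (3,10) → (φ(3),φ(10)) = (2,6) ∈ E(G2) ✓
  (3,11) → (φ(3),φ(11)) = (2,4) ∈ E(G2) ✓
  (4,5) → (φ(4),φ(5)) = (1,9) ∈ E(G2) ✓
  (4,7) → (φ(4),φ(7)) = (1,10) ∈ E(G2) ✓
  (5,7) → (φ(5),φ(7)) = (9,10) ∈ E(G2) ✓
  (5,8) → (φ(5),φ(8)) = (0,9) ∈ E(G2) ✓
  (5,10) → (φ(5),φ(10)) = (6,9) ∈ E(G2) ✓
  (6,8) → (φ(6),φ(8)) = (0,3) ∈ E(G2) ✓
  (6,9) → (φ(6),φ(9)) = (3,5) ∈ E(G2) ✓
  (7,8) → (φ(7),φ(8)) = (0,10) ∈ E(G2) ✓
  (7,11) → (φ(7),φ(11)) = (4,10) ∈ E(G2) ✓
  (8,9) → (φ(8),φ(9)) = (0,5) ∈ E(G2) ✓
  (8,10) → (φ(8),φ(10)) = (0,6) ∈ E(G2) ✓
  (9,10) → (φ(9),φ(10)) = (5,6) ∈ E(G2) ✓
  (9,11) → (φ(9),φ(11)) = (4,5) ∈ E(G2) ✓
All 39 edges of G1 map to edges of G2, and |E(G1)| = |E(G2)| = 39, so φ is a bijection on edges as well as vertices. Hence G1 ≅ G2.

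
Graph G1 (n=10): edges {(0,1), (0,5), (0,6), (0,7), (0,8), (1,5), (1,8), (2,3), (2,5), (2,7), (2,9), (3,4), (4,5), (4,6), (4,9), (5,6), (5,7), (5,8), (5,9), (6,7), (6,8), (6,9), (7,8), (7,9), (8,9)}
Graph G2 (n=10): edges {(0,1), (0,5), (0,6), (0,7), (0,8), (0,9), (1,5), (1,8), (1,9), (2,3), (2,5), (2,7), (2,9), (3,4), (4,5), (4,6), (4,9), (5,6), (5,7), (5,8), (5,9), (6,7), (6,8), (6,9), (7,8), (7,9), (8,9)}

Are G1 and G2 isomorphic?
No, not isomorphic

The graphs are NOT isomorphic.

Counting edges: G1 has 25 edge(s); G2 has 27 edge(s).
Edge count is an isomorphism invariant (a bijection on vertices induces a bijection on edges), so differing edge counts rule out isomorphism.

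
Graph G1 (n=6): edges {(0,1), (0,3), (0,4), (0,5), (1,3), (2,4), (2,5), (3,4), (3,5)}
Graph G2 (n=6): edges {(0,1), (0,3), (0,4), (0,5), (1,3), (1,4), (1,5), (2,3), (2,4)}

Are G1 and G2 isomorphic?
Yes, isomorphic

The graphs are isomorphic.
One valid mapping φ: V(G1) → V(G2): 0→0, 1→5, 2→2, 3→1, 4→4, 5→3

Verify φ preserves adjacency — for each edge of G1, its image is an edge of G2:
  (0,1) → (φ(0),φ(1)) = (0,5) ∈ E(G2) ✓
  (0,3) → (φ(0),φ(3)) = (0,1) ∈ E(G2) ✓
  (0,4) → (φ(0),φ(4)) = (0,4) ∈ E(G2) ✓
  (0,5) → (φ(0),φ(5)) = (0,3) ∈ E(G2) ✓
  (1,3) → (φ(1),φ(3)) = (1,5) ∈ E(G2) ✓
  (2,4) → (φ(2),φ(4)) = (2,4) ∈ E(G2) ✓
  (2,5) → (φ(2),φ(5)) = (2,3) ∈ E(G2) ✓
  (3,4) → (φ(3),φ(4)) = (1,4) ∈ E(G2) ✓
  (3,5) → (φ(3),φ(5)) = (1,3) ∈ E(G2) ✓
All 9 edges of G1 map to edges of G2, and |E(G1)| = |E(G2)| = 9, so φ is a bijection on edges as well as vertices. Hence G1 ≅ G2.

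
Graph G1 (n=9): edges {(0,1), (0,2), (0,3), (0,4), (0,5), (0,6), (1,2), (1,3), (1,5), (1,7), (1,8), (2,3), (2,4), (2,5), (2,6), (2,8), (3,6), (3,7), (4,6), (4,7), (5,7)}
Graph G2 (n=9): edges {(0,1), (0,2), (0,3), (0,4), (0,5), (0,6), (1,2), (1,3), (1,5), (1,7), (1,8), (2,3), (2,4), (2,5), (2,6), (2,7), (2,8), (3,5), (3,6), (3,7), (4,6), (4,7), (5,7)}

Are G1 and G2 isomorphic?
No, not isomorphic

The graphs are NOT isomorphic.

Counting edges: G1 has 21 edge(s); G2 has 23 edge(s).
Edge count is an isomorphism invariant (a bijection on vertices induces a bijection on edges), so differing edge counts rule out isomorphism.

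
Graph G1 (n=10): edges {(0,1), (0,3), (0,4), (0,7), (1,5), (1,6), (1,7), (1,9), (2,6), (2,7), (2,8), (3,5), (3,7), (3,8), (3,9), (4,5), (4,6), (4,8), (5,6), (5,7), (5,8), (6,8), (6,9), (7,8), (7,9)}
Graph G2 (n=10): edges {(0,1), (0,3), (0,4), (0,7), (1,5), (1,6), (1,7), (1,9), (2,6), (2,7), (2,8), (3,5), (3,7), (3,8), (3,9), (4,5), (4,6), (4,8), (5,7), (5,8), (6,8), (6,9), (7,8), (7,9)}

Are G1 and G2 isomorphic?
No, not isomorphic

The graphs are NOT isomorphic.

Counting edges: G1 has 25 edge(s); G2 has 24 edge(s).
Edge count is an isomorphism invariant (a bijection on vertices induces a bijection on edges), so differing edge counts rule out isomorphism.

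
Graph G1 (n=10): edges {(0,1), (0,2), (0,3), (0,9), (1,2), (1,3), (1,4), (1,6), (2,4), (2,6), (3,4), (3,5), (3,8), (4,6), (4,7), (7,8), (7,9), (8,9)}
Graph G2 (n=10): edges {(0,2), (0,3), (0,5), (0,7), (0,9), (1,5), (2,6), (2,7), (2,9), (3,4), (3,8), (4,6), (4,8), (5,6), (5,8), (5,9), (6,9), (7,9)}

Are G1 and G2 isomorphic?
Yes, isomorphic

The graphs are isomorphic.
One valid mapping φ: V(G1) → V(G2): 0→6, 1→9, 2→2, 3→5, 4→0, 5→1, 6→7, 7→3, 8→8, 9→4

Verify φ preserves adjacency — for each edge of G1, its image is an edge of G2:
  (0,1) → (φ(0),φ(1)) = (6,9) ∈ E(G2) ✓
  (0,2) → (φ(0),φ(2)) = (2,6) ∈ E(G2) ✓
  (0,3) → (φ(0),φ(3)) = (5,6) ∈ E(G2) ✓
  (0,9) → (φ(0),φ(9)) = (4,6) ∈ E(G2) ✓
  (1,2) → (φ(1),φ(2)) = (2,9) ∈ E(G2) ✓
  (1,3) → (φ(1),φ(3)) = (5,9) ∈ E(G2) ✓
  (1,4) → (φ(1),φ(4)) = (0,9) ∈ E(G2) ✓
  (1,6) → (φ(1),φ(6)) = (7,9) ∈ E(G2) ✓
  (2,4) → (φ(2),φ(4)) = (0,2) ∈ E(G2) ✓
  (2,6) → (φ(2),φ(6)) = (2,7) ∈ E(G2) ✓
  (3,4) → (φ(3),φ(4)) = (0,5) ∈ E(G2) ✓
  (3,5) → (φ(3),φ(5)) = (1,5) ∈ E(G2) ✓
  (3,8) → (φ(3),φ(8)) = (5,8) ∈ E(G2) ✓
  (4,6) → (φ(4),φ(6)) = (0,7) ∈ E(G2) ✓
  (4,7) → (φ(4),φ(7)) = (0,3) ∈ E(G2) ✓
  (7,8) → (φ(7),φ(8)) = (3,8) ∈ E(G2) ✓
  (7,9) → (φ(7),φ(9)) = (3,4) ∈ E(G2) ✓
  (8,9) → (φ(8),φ(9)) = (4,8) ∈ E(G2) ✓
All 18 edges of G1 map to edges of G2, and |E(G1)| = |E(G2)| = 18, so φ is a bijection on edges as well as vertices. Hence G1 ≅ G2.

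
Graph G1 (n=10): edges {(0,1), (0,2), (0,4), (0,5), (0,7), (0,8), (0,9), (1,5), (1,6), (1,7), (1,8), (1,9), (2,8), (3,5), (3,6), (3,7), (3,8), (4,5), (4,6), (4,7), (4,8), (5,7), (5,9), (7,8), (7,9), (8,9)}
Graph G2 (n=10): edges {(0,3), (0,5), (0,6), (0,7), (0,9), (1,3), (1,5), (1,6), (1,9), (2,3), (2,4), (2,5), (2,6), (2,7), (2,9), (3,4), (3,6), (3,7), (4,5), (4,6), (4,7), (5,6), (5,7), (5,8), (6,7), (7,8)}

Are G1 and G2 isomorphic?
Yes, isomorphic

The graphs are isomorphic.
One valid mapping φ: V(G1) → V(G2): 0→7, 1→2, 2→8, 3→1, 4→0, 5→3, 6→9, 7→6, 8→5, 9→4

Verify φ preserves adjacency — for each edge of G1, its image is an edge of G2:
  (0,1) → (φ(0),φ(1)) = (2,7) ∈ E(G2) ✓
  (0,2) → (φ(0),φ(2)) = (7,8) ∈ E(G2) ✓
  (0,4) → (φ(0),φ(4)) = (0,7) ∈ E(G2) ✓
  (0,5) → (φ(0),φ(5)) = (3,7) ∈ E(G2) ✓
  (0,7) → (φ(0),φ(7)) = (6,7) ∈ E(G2) ✓
  (0,8) → (φ(0),φ(8)) = (5,7) ∈ E(G2) ✓
  (0,9) → (φ(0),φ(9)) = (4,7) ∈ E(G2) ✓
  (1,5) → (φ(1),φ(5)) = (2,3) ∈ E(G2) ✓
  (1,6) → (φ(1),φ(6)) = (2,9) ∈ E(G2) ✓
  (1,7) → (φ(1),φ(7)) = (2,6) ∈ E(G2) ✓
  (1,8) → (φ(1),φ(8)) = (2,5) ∈ E(G2) ✓
  (1,9) → (φ(1),φ(9)) = (2,4) ∈ E(G2) ✓
  (2,8) → (φ(2),φ(8)) = (5,8) ∈ E(G2) ✓
  (3,5) → (φ(3),φ(5)) = (1,3) ∈ E(G2) ✓
  (3,6) → (φ(3),φ(6)) = (1,9) ∈ E(G2) ✓
  (3,7) → (φ(3),φ(7)) = (1,6) ∈ E(G2) ✓
  (3,8) → (φ(3),φ(8)) = (1,5) ∈ E(G2) ✓
  (4,5) → (φ(4),φ(5)) = (0,3) ∈ E(G2) ✓
  (4,6) → (φ(4),φ(6)) = (0,9) ∈ E(G2) ✓
  (4,7) → (φ(4),φ(7)) = (0,6) ∈ E(G2) ✓
  (4,8) → (φ(4),φ(8)) = (0,5) ∈ E(G2) ✓
  (5,7) → (φ(5),φ(7)) = (3,6) ∈ E(G2) ✓
  (5,9) → (φ(5),φ(9)) = (3,4) ∈ E(G2) ✓
  (7,8) → (φ(7),φ(8)) = (5,6) ∈ E(G2) ✓
  (7,9) → (φ(7),φ(9)) = (4,6) ∈ E(G2) ✓
  (8,9) → (φ(8),φ(9)) = (4,5) ∈ E(G2) ✓
All 26 edges of G1 map to edges of G2, and |E(G1)| = |E(G2)| = 26, so φ is a bijection on edges as well as vertices. Hence G1 ≅ G2.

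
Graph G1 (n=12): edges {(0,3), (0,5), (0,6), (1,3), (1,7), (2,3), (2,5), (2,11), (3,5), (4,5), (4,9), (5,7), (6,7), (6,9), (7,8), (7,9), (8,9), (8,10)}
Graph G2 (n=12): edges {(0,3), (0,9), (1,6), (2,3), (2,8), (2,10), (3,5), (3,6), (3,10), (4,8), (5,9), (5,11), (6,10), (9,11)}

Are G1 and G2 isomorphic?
No, not isomorphic

The graphs are NOT isomorphic.

Counting triangles (3-cliques): G1 has 4, G2 has 3.
Triangle count is an isomorphism invariant, so differing triangle counts rule out isomorphism.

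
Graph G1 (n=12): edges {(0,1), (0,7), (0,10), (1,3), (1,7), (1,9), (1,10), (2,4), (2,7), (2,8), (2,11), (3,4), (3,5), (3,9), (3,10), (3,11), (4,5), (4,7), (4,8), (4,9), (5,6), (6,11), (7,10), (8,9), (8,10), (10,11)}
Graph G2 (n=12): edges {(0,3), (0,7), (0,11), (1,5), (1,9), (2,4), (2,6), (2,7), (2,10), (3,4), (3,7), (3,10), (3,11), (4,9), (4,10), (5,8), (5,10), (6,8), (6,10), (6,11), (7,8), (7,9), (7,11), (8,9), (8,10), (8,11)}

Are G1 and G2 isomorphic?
Yes, isomorphic

The graphs are isomorphic.
One valid mapping φ: V(G1) → V(G2): 0→0, 1→11, 2→4, 3→8, 4→10, 5→5, 6→1, 7→3, 8→2, 9→6, 10→7, 11→9

Verify φ preserves adjacency — for each edge of G1, its image is an edge of G2:
  (0,1) → (φ(0),φ(1)) = (0,11) ∈ E(G2) ✓
  (0,7) → (φ(0),φ(7)) = (0,3) ∈ E(G2) ✓
  (0,10) → (φ(0),φ(10)) = (0,7) ∈ E(G2) ✓
  (1,3) → (φ(1),φ(3)) = (8,11) ∈ E(G2) ✓
  (1,7) → (φ(1),φ(7)) = (3,11) ∈ E(G2) ✓
  (1,9) → (φ(1),φ(9)) = (6,11) ∈ E(G2) ✓
  (1,10) → (φ(1),φ(10)) = (7,11) ∈ E(G2) ✓
  (2,4) → (φ(2),φ(4)) = (4,10) ∈ E(G2) ✓
  (2,7) → (φ(2),φ(7)) = (3,4) ∈ E(G2) ✓
  (2,8) → (φ(2),φ(8)) = (2,4) ∈ E(G2) ✓
  (2,11) → (φ(2),φ(11)) = (4,9) ∈ E(G2) ✓
  (3,4) → (φ(3),φ(4)) = (8,10) ∈ E(G2) ✓
  (3,5) → (φ(3),φ(5)) = (5,8) ∈ E(G2) ✓
  (3,9) → (φ(3),φ(9)) = (6,8) ∈ E(G2) ✓
  (3,10) → (φ(3),φ(10)) = (7,8) ∈ E(G2) ✓
  (3,11) → (φ(3),φ(11)) = (8,9) ∈ E(G2) ✓
  (4,5) → (φ(4),φ(5)) = (5,10) ∈ E(G2) ✓
  (4,7) → (φ(4),φ(7)) = (3,10) ∈ E(G2) ✓
  (4,8) → (φ(4),φ(8)) = (2,10) ∈ E(G2) ✓
  (4,9) → (φ(4),φ(9)) = (6,10) ∈ E(G2) ✓
  (5,6) → (φ(5),φ(6)) = (1,5) ∈ E(G2) ✓
  (6,11) → (φ(6),φ(11)) = (1,9) ∈ E(G2) ✓
  (7,10) → (φ(7),φ(10)) = (3,7) ∈ E(G2) ✓
  (8,9) → (φ(8),φ(9)) = (2,6) ∈ E(G2) ✓
  (8,10) → (φ(8),φ(10)) = (2,7) ∈ E(G2) ✓
  (10,11) → (φ(10),φ(11)) = (7,9) ∈ E(G2) ✓
All 26 edges of G1 map to edges of G2, and |E(G1)| = |E(G2)| = 26, so φ is a bijection on edges as well as vertices. Hence G1 ≅ G2.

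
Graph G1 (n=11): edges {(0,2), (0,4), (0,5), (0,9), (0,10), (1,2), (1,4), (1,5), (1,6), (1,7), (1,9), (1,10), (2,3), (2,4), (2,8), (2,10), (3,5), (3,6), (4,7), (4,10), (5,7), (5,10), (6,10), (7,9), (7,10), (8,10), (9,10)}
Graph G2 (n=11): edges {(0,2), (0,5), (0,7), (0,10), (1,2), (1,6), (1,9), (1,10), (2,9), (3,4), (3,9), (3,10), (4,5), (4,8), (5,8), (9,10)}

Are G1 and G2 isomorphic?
No, not isomorphic

The graphs are NOT isomorphic.

Counting triangles (3-cliques): G1 has 20, G2 has 4.
Triangle count is an isomorphism invariant, so differing triangle counts rule out isomorphism.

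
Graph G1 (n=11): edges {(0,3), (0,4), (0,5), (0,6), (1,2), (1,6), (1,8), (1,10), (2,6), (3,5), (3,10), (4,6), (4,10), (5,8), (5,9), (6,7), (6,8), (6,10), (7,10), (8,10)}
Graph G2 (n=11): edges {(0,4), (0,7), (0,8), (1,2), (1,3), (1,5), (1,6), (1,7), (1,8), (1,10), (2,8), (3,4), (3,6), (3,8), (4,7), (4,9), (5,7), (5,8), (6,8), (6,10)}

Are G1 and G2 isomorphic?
Yes, isomorphic

The graphs are isomorphic.
One valid mapping φ: V(G1) → V(G2): 0→7, 1→6, 2→10, 3→0, 4→5, 5→4, 6→1, 7→2, 8→3, 9→9, 10→8

Verify φ preserves adjacency — for each edge of G1, its image is an edge of G2:
  (0,3) → (φ(0),φ(3)) = (0,7) ∈ E(G2) ✓
  (0,4) → (φ(0),φ(4)) = (5,7) ∈ E(G2) ✓
  (0,5) → (φ(0),φ(5)) = (4,7) ∈ E(G2) ✓
  (0,6) → (φ(0),φ(6)) = (1,7) ∈ E(G2) ✓
  (1,2) → (φ(1),φ(2)) = (6,10) ∈ E(G2) ✓
  (1,6) → (φ(1),φ(6)) = (1,6) ∈ E(G2) ✓
  (1,8) → (φ(1),φ(8)) = (3,6) ∈ E(G2) ✓
  (1,10) → (φ(1),φ(10)) = (6,8) ∈ E(G2) ✓
  (2,6) → (φ(2),φ(6)) = (1,10) ∈ E(G2) ✓
  (3,5) → (φ(3),φ(5)) = (0,4) ∈ E(G2) ✓
  (3,10) → (φ(3),φ(10)) = (0,8) ∈ E(G2) ✓
  (4,6) → (φ(4),φ(6)) = (1,5) ∈ E(G2) ✓
  (4,10) → (φ(4),φ(10)) = (5,8) ∈ E(G2) ✓
  (5,8) → (φ(5),φ(8)) = (3,4) ∈ E(G2) ✓
  (5,9) → (φ(5),φ(9)) = (4,9) ∈ E(G2) ✓
  (6,7) → (φ(6),φ(7)) = (1,2) ∈ E(G2) ✓
  (6,8) → (φ(6),φ(8)) = (1,3) ∈ E(G2) ✓
  (6,10) → (φ(6),φ(10)) = (1,8) ∈ E(G2) ✓
  (7,10) → (φ(7),φ(10)) = (2,8) ∈ E(G2) ✓
  (8,10) → (φ(8),φ(10)) = (3,8) ∈ E(G2) ✓
All 20 edges of G1 map to edges of G2, and |E(G1)| = |E(G2)| = 20, so φ is a bijection on edges as well as vertices. Hence G1 ≅ G2.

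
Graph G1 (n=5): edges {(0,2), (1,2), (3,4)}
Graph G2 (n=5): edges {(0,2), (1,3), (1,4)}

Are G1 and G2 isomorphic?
Yes, isomorphic

The graphs are isomorphic.
One valid mapping φ: V(G1) → V(G2): 0→4, 1→3, 2→1, 3→2, 4→0

Verify φ preserves adjacency — for each edge of G1, its image is an edge of G2:
  (0,2) → (φ(0),φ(2)) = (1,4) ∈ E(G2) ✓
  (1,2) → (φ(1),φ(2)) = (1,3) ∈ E(G2) ✓
  (3,4) → (φ(3),φ(4)) = (0,2) ∈ E(G2) ✓
All 3 edges of G1 map to edges of G2, and |E(G1)| = |E(G2)| = 3, so φ is a bijection on edges as well as vertices. Hence G1 ≅ G2.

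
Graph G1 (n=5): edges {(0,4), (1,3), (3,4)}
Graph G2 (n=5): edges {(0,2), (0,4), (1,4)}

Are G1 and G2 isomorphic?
Yes, isomorphic

The graphs are isomorphic.
One valid mapping φ: V(G1) → V(G2): 0→2, 1→1, 2→3, 3→4, 4→0

Verify φ preserves adjacency — for each edge of G1, its image is an edge of G2:
  (0,4) → (φ(0),φ(4)) = (0,2) ∈ E(G2) ✓
  (1,3) → (φ(1),φ(3)) = (1,4) ∈ E(G2) ✓
  (3,4) → (φ(3),φ(4)) = (0,4) ∈ E(G2) ✓
All 3 edges of G1 map to edges of G2, and |E(G1)| = |E(G2)| = 3, so φ is a bijection on edges as well as vertices. Hence G1 ≅ G2.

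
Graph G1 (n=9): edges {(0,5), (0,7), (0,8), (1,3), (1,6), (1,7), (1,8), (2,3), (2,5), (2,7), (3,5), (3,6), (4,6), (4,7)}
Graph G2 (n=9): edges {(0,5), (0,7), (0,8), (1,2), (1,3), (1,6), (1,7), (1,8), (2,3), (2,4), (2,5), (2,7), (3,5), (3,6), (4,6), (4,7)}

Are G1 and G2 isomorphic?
No, not isomorphic

The graphs are NOT isomorphic.

Counting edges: G1 has 14 edge(s); G2 has 16 edge(s).
Edge count is an isomorphism invariant (a bijection on vertices induces a bijection on edges), so differing edge counts rule out isomorphism.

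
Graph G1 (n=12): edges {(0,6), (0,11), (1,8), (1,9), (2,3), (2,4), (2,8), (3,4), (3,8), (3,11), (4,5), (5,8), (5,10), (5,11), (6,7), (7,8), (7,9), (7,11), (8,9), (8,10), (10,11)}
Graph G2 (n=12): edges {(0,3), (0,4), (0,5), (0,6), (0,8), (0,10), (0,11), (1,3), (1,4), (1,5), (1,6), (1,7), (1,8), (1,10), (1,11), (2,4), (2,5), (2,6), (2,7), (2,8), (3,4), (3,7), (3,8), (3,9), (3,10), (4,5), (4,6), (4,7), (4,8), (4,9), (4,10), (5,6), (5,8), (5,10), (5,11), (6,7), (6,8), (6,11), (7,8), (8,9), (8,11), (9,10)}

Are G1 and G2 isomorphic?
No, not isomorphic

The graphs are NOT isomorphic.

Counting triangles (3-cliques): G1 has 6, G2 has 61.
Triangle count is an isomorphism invariant, so differing triangle counts rule out isomorphism.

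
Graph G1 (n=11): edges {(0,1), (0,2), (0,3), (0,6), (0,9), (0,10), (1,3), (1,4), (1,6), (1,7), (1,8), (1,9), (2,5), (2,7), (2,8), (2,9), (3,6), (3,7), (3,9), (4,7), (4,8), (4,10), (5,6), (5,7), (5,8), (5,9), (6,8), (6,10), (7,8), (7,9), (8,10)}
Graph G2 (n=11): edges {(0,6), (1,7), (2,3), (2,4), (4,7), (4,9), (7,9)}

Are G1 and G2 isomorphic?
No, not isomorphic

The graphs are NOT isomorphic.

Connected components of G1: 1 component(s) with vertex sets [[0, 1, 2, 3, 4, 5, 6, 7, 8, 9, 10]], sizes [11].
Connected components of G2: 5 component(s) with vertex sets [[5], [8], [10], [0, 6], [1, 2, 3, 4, 7, 9]], sizes [1, 1, 1, 2, 6].
The number of connected components (and the multiset of component sizes) is an isomorphism invariant — an isomorphism maps each component of G1 bijectively onto a component of G2. Since G1 has 1 component(s) and G2 has 5, they cannot be isomorphic.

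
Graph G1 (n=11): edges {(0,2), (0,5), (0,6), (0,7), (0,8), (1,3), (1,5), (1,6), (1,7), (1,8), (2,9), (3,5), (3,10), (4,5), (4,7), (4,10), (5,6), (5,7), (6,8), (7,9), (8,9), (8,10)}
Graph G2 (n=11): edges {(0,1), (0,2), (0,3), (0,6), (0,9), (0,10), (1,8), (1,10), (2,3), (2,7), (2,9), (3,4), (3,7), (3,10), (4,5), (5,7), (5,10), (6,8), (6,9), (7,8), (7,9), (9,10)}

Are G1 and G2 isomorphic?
Yes, isomorphic

The graphs are isomorphic.
One valid mapping φ: V(G1) → V(G2): 0→3, 1→9, 2→4, 3→6, 4→1, 5→0, 6→2, 7→10, 8→7, 9→5, 10→8

Verify φ preserves adjacency — for each edge of G1, its image is an edge of G2:
  (0,2) → (φ(0),φ(2)) = (3,4) ∈ E(G2) ✓
  (0,5) → (φ(0),φ(5)) = (0,3) ∈ E(G2) ✓
  (0,6) → (φ(0),φ(6)) = (2,3) ∈ E(G2) ✓
  (0,7) → (φ(0),φ(7)) = (3,10) ∈ E(G2) ✓
  (0,8) → (φ(0),φ(8)) = (3,7) ∈ E(G2) ✓
  (1,3) → (φ(1),φ(3)) = (6,9) ∈ E(G2) ✓
  (1,5) → (φ(1),φ(5)) = (0,9) ∈ E(G2) ✓
  (1,6) → (φ(1),φ(6)) = (2,9) ∈ E(G2) ✓
  (1,7) → (φ(1),φ(7)) = (9,10) ∈ E(G2) ✓
  (1,8) → (φ(1),φ(8)) = (7,9) ∈ E(G2) ✓
  (2,9) → (φ(2),φ(9)) = (4,5) ∈ E(G2) ✓
  (3,5) → (φ(3),φ(5)) = (0,6) ∈ E(G2) ✓
  (3,10) → (φ(3),φ(10)) = (6,8) ∈ E(G2) ✓
  (4,5) → (φ(4),φ(5)) = (0,1) ∈ E(G2) ✓
  (4,7) → (φ(4),φ(7)) = (1,10) ∈ E(G2) ✓
  (4,10) → (φ(4),φ(10)) = (1,8) ∈ E(G2) ✓
  (5,6) → (φ(5),φ(6)) = (0,2) ∈ E(G2) ✓
  (5,7) → (φ(5),φ(7)) = (0,10) ∈ E(G2) ✓
  (6,8) → (φ(6),φ(8)) = (2,7) ∈ E(G2) ✓
  (7,9) → (φ(7),φ(9)) = (5,10) ∈ E(G2) ✓
  (8,9) → (φ(8),φ(9)) = (5,7) ∈ E(G2) ✓
  (8,10) → (φ(8),φ(10)) = (7,8) ∈ E(G2) ✓
All 22 edges of G1 map to edges of G2, and |E(G1)| = |E(G2)| = 22, so φ is a bijection on edges as well as vertices. Hence G1 ≅ G2.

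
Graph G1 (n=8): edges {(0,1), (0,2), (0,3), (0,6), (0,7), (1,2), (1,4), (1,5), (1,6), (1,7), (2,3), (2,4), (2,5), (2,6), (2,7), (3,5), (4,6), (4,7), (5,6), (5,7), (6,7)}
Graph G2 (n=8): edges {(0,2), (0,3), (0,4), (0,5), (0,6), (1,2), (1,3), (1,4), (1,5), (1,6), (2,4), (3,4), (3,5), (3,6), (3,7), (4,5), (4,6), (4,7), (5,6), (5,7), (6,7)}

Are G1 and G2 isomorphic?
Yes, isomorphic

The graphs are isomorphic.
One valid mapping φ: V(G1) → V(G2): 0→0, 1→6, 2→4, 3→2, 4→7, 5→1, 6→5, 7→3

Verify φ preserves adjacency — for each edge of G1, its image is an edge of G2:
  (0,1) → (φ(0),φ(1)) = (0,6) ∈ E(G2) ✓
  (0,2) → (φ(0),φ(2)) = (0,4) ∈ E(G2) ✓
  (0,3) → (φ(0),φ(3)) = (0,2) ∈ E(G2) ✓
  (0,6) → (φ(0),φ(6)) = (0,5) ∈ E(G2) ✓
  (0,7) → (φ(0),φ(7)) = (0,3) ∈ E(G2) ✓
  (1,2) → (φ(1),φ(2)) = (4,6) ∈ E(G2) ✓
  (1,4) → (φ(1),φ(4)) = (6,7) ∈ E(G2) ✓
  (1,5) → (φ(1),φ(5)) = (1,6) ∈ E(G2) ✓
  (1,6) → (φ(1),φ(6)) = (5,6) ∈ E(G2) ✓
  (1,7) → (φ(1),φ(7)) = (3,6) ∈ E(G2) ✓
  (2,3) → (φ(2),φ(3)) = (2,4) ∈ E(G2) ✓
  (2,4) → (φ(2),φ(4)) = (4,7) ∈ E(G2) ✓
  (2,5) → (φ(2),φ(5)) = (1,4) ∈ E(G2) ✓
  (2,6) → (φ(2),φ(6)) = (4,5) ∈ E(G2) ✓
  (2,7) → (φ(2),φ(7)) = (3,4) ∈ E(G2) ✓
  (3,5) → (φ(3),φ(5)) = (1,2) ∈ E(G2) ✓
  (4,6) → (φ(4),φ(6)) = (5,7) ∈ E(G2) ✓
  (4,7) → (φ(4),φ(7)) = (3,7) ∈ E(G2) ✓
  (5,6) → (φ(5),φ(6)) = (1,5) ∈ E(G2) ✓
  (5,7) → (φ(5),φ(7)) = (1,3) ∈ E(G2) ✓
  (6,7) → (φ(6),φ(7)) = (3,5) ∈ E(G2) ✓
All 21 edges of G1 map to edges of G2, and |E(G1)| = |E(G2)| = 21, so φ is a bijection on edges as well as vertices. Hence G1 ≅ G2.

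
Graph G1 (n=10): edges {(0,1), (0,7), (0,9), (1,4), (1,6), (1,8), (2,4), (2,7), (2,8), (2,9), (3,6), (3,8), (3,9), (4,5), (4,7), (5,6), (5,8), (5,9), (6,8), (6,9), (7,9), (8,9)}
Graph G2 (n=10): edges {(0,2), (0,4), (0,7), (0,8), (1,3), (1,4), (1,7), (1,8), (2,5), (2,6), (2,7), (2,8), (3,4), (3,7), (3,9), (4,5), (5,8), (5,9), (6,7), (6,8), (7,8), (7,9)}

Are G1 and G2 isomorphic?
Yes, isomorphic

The graphs are isomorphic.
One valid mapping φ: V(G1) → V(G2): 0→9, 1→5, 2→1, 3→6, 4→4, 5→0, 6→2, 7→3, 8→8, 9→7

Verify φ preserves adjacency — for each edge of G1, its image is an edge of G2:
  (0,1) → (φ(0),φ(1)) = (5,9) ∈ E(G2) ✓
  (0,7) → (φ(0),φ(7)) = (3,9) ∈ E(G2) ✓
  (0,9) → (φ(0),φ(9)) = (7,9) ∈ E(G2) ✓
  (1,4) → (φ(1),φ(4)) = (4,5) ∈ E(G2) ✓
  (1,6) → (φ(1),φ(6)) = (2,5) ∈ E(G2) ✓
  (1,8) → (φ(1),φ(8)) = (5,8) ∈ E(G2) ✓
  (2,4) → (φ(2),φ(4)) = (1,4) ∈ E(G2) ✓
  (2,7) → (φ(2),φ(7)) = (1,3) ∈ E(G2) ✓
  (2,8) → (φ(2),φ(8)) = (1,8) ∈ E(G2) ✓
  (2,9) → (φ(2),φ(9)) = (1,7) ∈ E(G2) ✓
  (3,6) → (φ(3),φ(6)) = (2,6) ∈ E(G2) ✓
  (3,8) → (φ(3),φ(8)) = (6,8) ∈ E(G2) ✓
  (3,9) → (φ(3),φ(9)) = (6,7) ∈ E(G2) ✓
  (4,5) → (φ(4),φ(5)) = (0,4) ∈ E(G2) ✓
  (4,7) → (φ(4),φ(7)) = (3,4) ∈ E(G2) ✓
  (5,6) → (φ(5),φ(6)) = (0,2) ∈ E(G2) ✓
  (5,8) → (φ(5),φ(8)) = (0,8) ∈ E(G2) ✓
  (5,9) → (φ(5),φ(9)) = (0,7) ∈ E(G2) ✓
  (6,8) → (φ(6),φ(8)) = (2,8) ∈ E(G2) ✓
  (6,9) → (φ(6),φ(9)) = (2,7) ∈ E(G2) ✓
  (7,9) → (φ(7),φ(9)) = (3,7) ∈ E(G2) ✓
  (8,9) → (φ(8),φ(9)) = (7,8) ∈ E(G2) ✓
All 22 edges of G1 map to edges of G2, and |E(G1)| = |E(G2)| = 22, so φ is a bijection on edges as well as vertices. Hence G1 ≅ G2.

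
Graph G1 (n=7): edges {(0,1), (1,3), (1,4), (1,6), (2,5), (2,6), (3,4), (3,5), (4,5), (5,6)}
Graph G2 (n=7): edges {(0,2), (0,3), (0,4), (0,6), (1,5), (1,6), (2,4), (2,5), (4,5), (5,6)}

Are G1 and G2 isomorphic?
Yes, isomorphic

The graphs are isomorphic.
One valid mapping φ: V(G1) → V(G2): 0→3, 1→0, 2→1, 3→4, 4→2, 5→5, 6→6

Verify φ preserves adjacency — for each edge of G1, its image is an edge of G2:
  (0,1) → (φ(0),φ(1)) = (0,3) ∈ E(G2) ✓
  (1,3) → (φ(1),φ(3)) = (0,4) ∈ E(G2) ✓
  (1,4) → (φ(1),φ(4)) = (0,2) ∈ E(G2) ✓
  (1,6) → (φ(1),φ(6)) = (0,6) ∈ E(G2) ✓
  (2,5) → (φ(2),φ(5)) = (1,5) ∈ E(G2) ✓
  (2,6) → (φ(2),φ(6)) = (1,6) ∈ E(G2) ✓
  (3,4) → (φ(3),φ(4)) = (2,4) ∈ E(G2) ✓
  (3,5) → (φ(3),φ(5)) = (4,5) ∈ E(G2) ✓
  (4,5) → (φ(4),φ(5)) = (2,5) ∈ E(G2) ✓
  (5,6) → (φ(5),φ(6)) = (5,6) ∈ E(G2) ✓
All 10 edges of G1 map to edges of G2, and |E(G1)| = |E(G2)| = 10, so φ is a bijection on edges as well as vertices. Hence G1 ≅ G2.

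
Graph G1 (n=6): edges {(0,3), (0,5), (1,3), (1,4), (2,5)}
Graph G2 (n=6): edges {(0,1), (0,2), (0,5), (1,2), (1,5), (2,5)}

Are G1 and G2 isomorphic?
No, not isomorphic

The graphs are NOT isomorphic.

Connected components of G1: 1 component(s) with vertex sets [[0, 1, 2, 3, 4, 5]], sizes [6].
Connected components of G2: 3 component(s) with vertex sets [[3], [4], [0, 1, 2, 5]], sizes [1, 1, 4].
The number of connected components (and the multiset of component sizes) is an isomorphism invariant — an isomorphism maps each component of G1 bijectively onto a component of G2. Since G1 has 1 component(s) and G2 has 3, they cannot be isomorphic.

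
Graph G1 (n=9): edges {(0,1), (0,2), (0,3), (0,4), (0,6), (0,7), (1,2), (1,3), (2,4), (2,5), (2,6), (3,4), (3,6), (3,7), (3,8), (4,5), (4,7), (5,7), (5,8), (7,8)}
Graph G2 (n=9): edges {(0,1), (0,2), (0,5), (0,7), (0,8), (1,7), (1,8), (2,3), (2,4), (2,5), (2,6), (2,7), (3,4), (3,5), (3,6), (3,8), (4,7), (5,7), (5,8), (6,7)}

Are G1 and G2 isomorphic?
Yes, isomorphic

The graphs are isomorphic.
One valid mapping φ: V(G1) → V(G2): 0→2, 1→4, 2→3, 3→7, 4→5, 5→8, 6→6, 7→0, 8→1

Verify φ preserves adjacency — for each edge of G1, its image is an edge of G2:
  (0,1) → (φ(0),φ(1)) = (2,4) ∈ E(G2) ✓
  (0,2) → (φ(0),φ(2)) = (2,3) ∈ E(G2) ✓
  (0,3) → (φ(0),φ(3)) = (2,7) ∈ E(G2) ✓
  (0,4) → (φ(0),φ(4)) = (2,5) ∈ E(G2) ✓
  (0,6) → (φ(0),φ(6)) = (2,6) ∈ E(G2) ✓
  (0,7) → (φ(0),φ(7)) = (0,2) ∈ E(G2) ✓
  (1,2) → (φ(1),φ(2)) = (3,4) ∈ E(G2) ✓
  (1,3) → (φ(1),φ(3)) = (4,7) ∈ E(G2) ✓
  (2,4) → (φ(2),φ(4)) = (3,5) ∈ E(G2) ✓
  (2,5) → (φ(2),φ(5)) = (3,8) ∈ E(G2) ✓
  (2,6) → (φ(2),φ(6)) = (3,6) ∈ E(G2) ✓
  (3,4) → (φ(3),φ(4)) = (5,7) ∈ E(G2) ✓
  (3,6) → (φ(3),φ(6)) = (6,7) ∈ E(G2) ✓
  (3,7) → (φ(3),φ(7)) = (0,7) ∈ E(G2) ✓
  (3,8) → (φ(3),φ(8)) = (1,7) ∈ E(G2) ✓
  (4,5) → (φ(4),φ(5)) = (5,8) ∈ E(G2) ✓
  (4,7) → (φ(4),φ(7)) = (0,5) ∈ E(G2) ✓
  (5,7) → (φ(5),φ(7)) = (0,8) ∈ E(G2) ✓
  (5,8) → (φ(5),φ(8)) = (1,8) ∈ E(G2) ✓
  (7,8) → (φ(7),φ(8)) = (0,1) ∈ E(G2) ✓
All 20 edges of G1 map to edges of G2, and |E(G1)| = |E(G2)| = 20, so φ is a bijection on edges as well as vertices. Hence G1 ≅ G2.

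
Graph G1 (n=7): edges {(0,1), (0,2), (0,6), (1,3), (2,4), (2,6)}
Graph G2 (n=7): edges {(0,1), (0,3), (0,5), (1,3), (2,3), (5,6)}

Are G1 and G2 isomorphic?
Yes, isomorphic

The graphs are isomorphic.
One valid mapping φ: V(G1) → V(G2): 0→0, 1→5, 2→3, 3→6, 4→2, 5→4, 6→1

Verify φ preserves adjacency — for each edge of G1, its image is an edge of G2:
  (0,1) → (φ(0),φ(1)) = (0,5) ∈ E(G2) ✓
  (0,2) → (φ(0),φ(2)) = (0,3) ∈ E(G2) ✓
  (0,6) → (φ(0),φ(6)) = (0,1) ∈ E(G2) ✓
  (1,3) → (φ(1),φ(3)) = (5,6) ∈ E(G2) ✓
  (2,4) → (φ(2),φ(4)) = (2,3) ∈ E(G2) ✓
  (2,6) → (φ(2),φ(6)) = (1,3) ∈ E(G2) ✓
All 6 edges of G1 map to edges of G2, and |E(G1)| = |E(G2)| = 6, so φ is a bijection on edges as well as vertices. Hence G1 ≅ G2.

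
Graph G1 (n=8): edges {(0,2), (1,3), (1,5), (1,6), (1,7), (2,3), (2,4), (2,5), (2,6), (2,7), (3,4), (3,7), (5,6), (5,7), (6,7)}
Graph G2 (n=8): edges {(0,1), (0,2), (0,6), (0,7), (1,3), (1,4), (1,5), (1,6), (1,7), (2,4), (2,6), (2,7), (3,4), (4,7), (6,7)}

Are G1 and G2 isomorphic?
Yes, isomorphic

The graphs are isomorphic.
One valid mapping φ: V(G1) → V(G2): 0→5, 1→2, 2→1, 3→4, 4→3, 5→6, 6→0, 7→7

Verify φ preserves adjacency — for each edge of G1, its image is an edge of G2:
  (0,2) → (φ(0),φ(2)) = (1,5) ∈ E(G2) ✓
  (1,3) → (φ(1),φ(3)) = (2,4) ∈ E(G2) ✓
  (1,5) → (φ(1),φ(5)) = (2,6) ∈ E(G2) ✓
  (1,6) → (φ(1),φ(6)) = (0,2) ∈ E(G2) ✓
  (1,7) → (φ(1),φ(7)) = (2,7) ∈ E(G2) ✓
  (2,3) → (φ(2),φ(3)) = (1,4) ∈ E(G2) ✓
  (2,4) → (φ(2),φ(4)) = (1,3) ∈ E(G2) ✓
  (2,5) → (φ(2),φ(5)) = (1,6) ∈ E(G2) ✓
  (2,6) → (φ(2),φ(6)) = (0,1) ∈ E(G2) ✓
  (2,7) → (φ(2),φ(7)) = (1,7) ∈ E(G2) ✓
  (3,4) → (φ(3),φ(4)) = (3,4) ∈ E(G2) ✓
  (3,7) → (φ(3),φ(7)) = (4,7) ∈ E(G2) ✓
  (5,6) → (φ(5),φ(6)) = (0,6) ∈ E(G2) ✓
  (5,7) → (φ(5),φ(7)) = (6,7) ∈ E(G2) ✓
  (6,7) → (φ(6),φ(7)) = (0,7) ∈ E(G2) ✓
All 15 edges of G1 map to edges of G2, and |E(G1)| = |E(G2)| = 15, so φ is a bijection on edges as well as vertices. Hence G1 ≅ G2.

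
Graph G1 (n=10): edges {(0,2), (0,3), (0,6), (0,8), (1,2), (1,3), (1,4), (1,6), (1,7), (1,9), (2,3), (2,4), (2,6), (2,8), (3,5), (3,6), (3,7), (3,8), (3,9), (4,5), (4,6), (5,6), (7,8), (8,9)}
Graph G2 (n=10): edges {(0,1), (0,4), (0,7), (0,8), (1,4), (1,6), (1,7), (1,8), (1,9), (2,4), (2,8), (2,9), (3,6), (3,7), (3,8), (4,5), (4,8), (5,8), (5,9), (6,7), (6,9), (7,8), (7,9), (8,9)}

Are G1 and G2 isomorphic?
Yes, isomorphic

The graphs are isomorphic.
One valid mapping φ: V(G1) → V(G2): 0→0, 1→9, 2→1, 3→8, 4→6, 5→3, 6→7, 7→2, 8→4, 9→5

Verify φ preserves adjacency — for each edge of G1, its image is an edge of G2:
  (0,2) → (φ(0),φ(2)) = (0,1) ∈ E(G2) ✓
  (0,3) → (φ(0),φ(3)) = (0,8) ∈ E(G2) ✓
  (0,6) → (φ(0),φ(6)) = (0,7) ∈ E(G2) ✓
  (0,8) → (φ(0),φ(8)) = (0,4) ∈ E(G2) ✓
  (1,2) → (φ(1),φ(2)) = (1,9) ∈ E(G2) ✓
  (1,3) → (φ(1),φ(3)) = (8,9) ∈ E(G2) ✓
  (1,4) → (φ(1),φ(4)) = (6,9) ∈ E(G2) ✓
  (1,6) → (φ(1),φ(6)) = (7,9) ∈ E(G2) ✓
  (1,7) → (φ(1),φ(7)) = (2,9) ∈ E(G2) ✓
  (1,9) → (φ(1),φ(9)) = (5,9) ∈ E(G2) ✓
  (2,3) → (φ(2),φ(3)) = (1,8) ∈ E(G2) ✓
  (2,4) → (φ(2),φ(4)) = (1,6) ∈ E(G2) ✓
  (2,6) → (φ(2),φ(6)) = (1,7) ∈ E(G2) ✓
  (2,8) → (φ(2),φ(8)) = (1,4) ∈ E(G2) ✓
  (3,5) → (φ(3),φ(5)) = (3,8) ∈ E(G2) ✓
  (3,6) → (φ(3),φ(6)) = (7,8) ∈ E(G2) ✓
  (3,7) → (φ(3),φ(7)) = (2,8) ∈ E(G2) ✓
  (3,8) → (φ(3),φ(8)) = (4,8) ∈ E(G2) ✓
  (3,9) → (φ(3),φ(9)) = (5,8) ∈ E(G2) ✓
  (4,5) → (φ(4),φ(5)) = (3,6) ∈ E(G2) ✓
  (4,6) → (φ(4),φ(6)) = (6,7) ∈ E(G2) ✓
  (5,6) → (φ(5),φ(6)) = (3,7) ∈ E(G2) ✓
  (7,8) → (φ(7),φ(8)) = (2,4) ∈ E(G2) ✓
  (8,9) → (φ(8),φ(9)) = (4,5) ∈ E(G2) ✓
All 24 edges of G1 map to edges of G2, and |E(G1)| = |E(G2)| = 24, so φ is a bijection on edges as well as vertices. Hence G1 ≅ G2.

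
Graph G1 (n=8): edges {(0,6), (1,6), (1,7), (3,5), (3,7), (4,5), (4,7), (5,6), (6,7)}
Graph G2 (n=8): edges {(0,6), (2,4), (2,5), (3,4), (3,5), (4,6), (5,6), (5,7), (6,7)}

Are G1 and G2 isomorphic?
Yes, isomorphic

The graphs are isomorphic.
One valid mapping φ: V(G1) → V(G2): 0→0, 1→7, 2→1, 3→3, 4→2, 5→4, 6→6, 7→5

Verify φ preserves adjacency — for each edge of G1, its image is an edge of G2:
  (0,6) → (φ(0),φ(6)) = (0,6) ∈ E(G2) ✓
  (1,6) → (φ(1),φ(6)) = (6,7) ∈ E(G2) ✓
  (1,7) → (φ(1),φ(7)) = (5,7) ∈ E(G2) ✓
  (3,5) → (φ(3),φ(5)) = (3,4) ∈ E(G2) ✓
  (3,7) → (φ(3),φ(7)) = (3,5) ∈ E(G2) ✓
  (4,5) → (φ(4),φ(5)) = (2,4) ∈ E(G2) ✓
  (4,7) → (φ(4),φ(7)) = (2,5) ∈ E(G2) ✓
  (5,6) → (φ(5),φ(6)) = (4,6) ∈ E(G2) ✓
  (6,7) → (φ(6),φ(7)) = (5,6) ∈ E(G2) ✓
All 9 edges of G1 map to edges of G2, and |E(G1)| = |E(G2)| = 9, so φ is a bijection on edges as well as vertices. Hence G1 ≅ G2.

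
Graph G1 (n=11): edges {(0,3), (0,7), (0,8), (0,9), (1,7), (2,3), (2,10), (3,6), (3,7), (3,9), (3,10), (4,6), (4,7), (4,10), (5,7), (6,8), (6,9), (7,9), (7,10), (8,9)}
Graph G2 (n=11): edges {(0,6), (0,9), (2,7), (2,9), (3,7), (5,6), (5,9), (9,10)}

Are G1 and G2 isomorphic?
No, not isomorphic

The graphs are NOT isomorphic.

Connected components of G1: 1 component(s) with vertex sets [[0, 1, 2, 3, 4, 5, 6, 7, 8, 9, 10]], sizes [11].
Connected components of G2: 4 component(s) with vertex sets [[1], [4], [8], [0, 2, 3, 5, 6, 7, 9, 10]], sizes [1, 1, 1, 8].
The number of connected components (and the multiset of component sizes) is an isomorphism invariant — an isomorphism maps each component of G1 bijectively onto a component of G2. Since G1 has 1 component(s) and G2 has 4, they cannot be isomorphic.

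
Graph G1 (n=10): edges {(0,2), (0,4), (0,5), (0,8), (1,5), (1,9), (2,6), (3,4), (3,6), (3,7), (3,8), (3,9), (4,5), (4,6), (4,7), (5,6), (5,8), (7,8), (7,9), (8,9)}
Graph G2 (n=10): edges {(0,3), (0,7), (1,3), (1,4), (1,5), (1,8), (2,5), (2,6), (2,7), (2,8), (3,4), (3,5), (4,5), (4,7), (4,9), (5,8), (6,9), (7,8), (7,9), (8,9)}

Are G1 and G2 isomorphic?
Yes, isomorphic

The graphs are isomorphic.
One valid mapping φ: V(G1) → V(G2): 0→9, 1→0, 2→6, 3→5, 4→8, 5→7, 6→2, 7→1, 8→4, 9→3

Verify φ preserves adjacency — for each edge of G1, its image is an edge of G2:
  (0,2) → (φ(0),φ(2)) = (6,9) ∈ E(G2) ✓
  (0,4) → (φ(0),φ(4)) = (8,9) ∈ E(G2) ✓
  (0,5) → (φ(0),φ(5)) = (7,9) ∈ E(G2) ✓
  (0,8) → (φ(0),φ(8)) = (4,9) ∈ E(G2) ✓
  (1,5) → (φ(1),φ(5)) = (0,7) ∈ E(G2) ✓
  (1,9) → (φ(1),φ(9)) = (0,3) ∈ E(G2) ✓
  (2,6) → (φ(2),φ(6)) = (2,6) ∈ E(G2) ✓
  (3,4) → (φ(3),φ(4)) = (5,8) ∈ E(G2) ✓
  (3,6) → (φ(3),φ(6)) = (2,5) ∈ E(G2) ✓
  (3,7) → (φ(3),φ(7)) = (1,5) ∈ E(G2) ✓
  (3,8) → (φ(3),φ(8)) = (4,5) ∈ E(G2) ✓
  (3,9) → (φ(3),φ(9)) = (3,5) ∈ E(G2) ✓
  (4,5) → (φ(4),φ(5)) = (7,8) ∈ E(G2) ✓
  (4,6) → (φ(4),φ(6)) = (2,8) ∈ E(G2) ✓
  (4,7) → (φ(4),φ(7)) = (1,8) ∈ E(G2) ✓
  (5,6) → (φ(5),φ(6)) = (2,7) ∈ E(G2) ✓
  (5,8) → (φ(5),φ(8)) = (4,7) ∈ E(G2) ✓
  (7,8) → (φ(7),φ(8)) = (1,4) ∈ E(G2) ✓
  (7,9) → (φ(7),φ(9)) = (1,3) ∈ E(G2) ✓
  (8,9) → (φ(8),φ(9)) = (3,4) ∈ E(G2) ✓
All 20 edges of G1 map to edges of G2, and |E(G1)| = |E(G2)| = 20, so φ is a bijection on edges as well as vertices. Hence G1 ≅ G2.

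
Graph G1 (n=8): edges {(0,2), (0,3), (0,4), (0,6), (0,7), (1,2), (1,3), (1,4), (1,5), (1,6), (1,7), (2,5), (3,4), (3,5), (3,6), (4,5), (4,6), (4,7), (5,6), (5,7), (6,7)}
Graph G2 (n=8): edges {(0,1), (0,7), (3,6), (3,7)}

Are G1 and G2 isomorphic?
No, not isomorphic

The graphs are NOT isomorphic.

Connected components of G1: 1 component(s) with vertex sets [[0, 1, 2, 3, 4, 5, 6, 7]], sizes [8].
Connected components of G2: 4 component(s) with vertex sets [[2], [4], [5], [0, 1, 3, 6, 7]], sizes [1, 1, 1, 5].
The number of connected components (and the multiset of component sizes) is an isomorphism invariant — an isomorphism maps each component of G1 bijectively onto a component of G2. Since G1 has 1 component(s) and G2 has 4, they cannot be isomorphic.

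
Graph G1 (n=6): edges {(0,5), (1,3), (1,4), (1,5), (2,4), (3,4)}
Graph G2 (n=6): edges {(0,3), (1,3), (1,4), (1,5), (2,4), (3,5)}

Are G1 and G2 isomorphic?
Yes, isomorphic

The graphs are isomorphic.
One valid mapping φ: V(G1) → V(G2): 0→2, 1→1, 2→0, 3→5, 4→3, 5→4

Verify φ preserves adjacency — for each edge of G1, its image is an edge of G2:
  (0,5) → (φ(0),φ(5)) = (2,4) ∈ E(G2) ✓
  (1,3) → (φ(1),φ(3)) = (1,5) ∈ E(G2) ✓
  (1,4) → (φ(1),φ(4)) = (1,3) ∈ E(G2) ✓
  (1,5) → (φ(1),φ(5)) = (1,4) ∈ E(G2) ✓
  (2,4) → (φ(2),φ(4)) = (0,3) ∈ E(G2) ✓
  (3,4) → (φ(3),φ(4)) = (3,5) ∈ E(G2) ✓
All 6 edges of G1 map to edges of G2, and |E(G1)| = |E(G2)| = 6, so φ is a bijection on edges as well as vertices. Hence G1 ≅ G2.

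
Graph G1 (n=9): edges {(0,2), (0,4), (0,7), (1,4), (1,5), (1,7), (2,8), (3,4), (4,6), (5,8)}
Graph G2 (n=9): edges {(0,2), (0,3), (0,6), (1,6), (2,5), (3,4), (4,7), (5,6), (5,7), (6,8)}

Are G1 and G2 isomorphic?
Yes, isomorphic

The graphs are isomorphic.
One valid mapping φ: V(G1) → V(G2): 0→0, 1→5, 2→3, 3→1, 4→6, 5→7, 6→8, 7→2, 8→4

Verify φ preserves adjacency — for each edge of G1, its image is an edge of G2:
  (0,2) → (φ(0),φ(2)) = (0,3) ∈ E(G2) ✓
  (0,4) → (φ(0),φ(4)) = (0,6) ∈ E(G2) ✓
  (0,7) → (φ(0),φ(7)) = (0,2) ∈ E(G2) ✓
  (1,4) → (φ(1),φ(4)) = (5,6) ∈ E(G2) ✓
  (1,5) → (φ(1),φ(5)) = (5,7) ∈ E(G2) ✓
  (1,7) → (φ(1),φ(7)) = (2,5) ∈ E(G2) ✓
  (2,8) → (φ(2),φ(8)) = (3,4) ∈ E(G2) ✓
  (3,4) → (φ(3),φ(4)) = (1,6) ∈ E(G2) ✓
  (4,6) → (φ(4),φ(6)) = (6,8) ∈ E(G2) ✓
  (5,8) → (φ(5),φ(8)) = (4,7) ∈ E(G2) ✓
All 10 edges of G1 map to edges of G2, and |E(G1)| = |E(G2)| = 10, so φ is a bijection on edges as well as vertices. Hence G1 ≅ G2.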